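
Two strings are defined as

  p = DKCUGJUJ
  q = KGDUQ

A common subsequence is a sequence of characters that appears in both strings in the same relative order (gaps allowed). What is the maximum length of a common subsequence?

Match K [2,1] → G [5,2] → U [7,4] — 3 characters in the same relative order in both. dp[8][5] = 3 confirms this is the maximum.

3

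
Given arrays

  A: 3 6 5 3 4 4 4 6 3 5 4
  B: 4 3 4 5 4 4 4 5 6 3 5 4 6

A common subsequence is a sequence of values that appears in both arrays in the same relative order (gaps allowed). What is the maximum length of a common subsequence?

9

Pick 3 (A #1, B #2) → 5 (A #3, B #4) → 4 (A #5, B #5) → 4 (A #6, B #6) → 4 (A #7, B #7) → 6 (A #8, B #9) → 3 (A #9, B #10) → 5 (A #10, B #11) → 4 (A #11, B #12); all 9 values appear in both, in order. dp[11][13] = 9 confirms this is the maximum.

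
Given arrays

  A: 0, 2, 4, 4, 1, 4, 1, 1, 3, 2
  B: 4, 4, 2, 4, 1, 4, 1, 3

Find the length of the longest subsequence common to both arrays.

6

Let dp[i][j] be the LCS length of the first i values of A and the first j values of B. dp[i][j] = dp[i-1][j-1]+1 when the i-th and j-th values match, else max(dp[i-1][j], dp[i][j-1]).
    ·  4  4  2  4  1  4  1  3
 ·  0  0  0  0  0  0  0  0  0
 0  0  0  0  0  0  0  0  0  0
 2  0  0  0  1  1  1  1  1  1
 4  0  1  1  1  2  2  2  2  2
 4  0  1  2  2  2  2  3  3  3
 1  0  1  2  2  2  3  3  4  4
 4  0  1  2  2  3  3  4  4  4
 1  0  1  2  2  3  4  4  5  5
 1  0  1  2  2  3  4  4  5  5
 3  0  1  2  2  3  4  4  5  6
 2  0  1  2  3  3  4  4  5  6
dp[10][8] = 6. One LCS (by backtracking along matches): 2, 4, 1, 4, 1, 3.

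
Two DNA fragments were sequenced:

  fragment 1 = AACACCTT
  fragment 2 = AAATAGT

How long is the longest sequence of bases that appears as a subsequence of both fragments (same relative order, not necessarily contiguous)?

Match A [1,1] → A [2,2] → A [4,3] → T [7,4] → T [8,7] — 5 bases in the same relative order in both. dp[8][7] = 5 confirms this is the maximum.

5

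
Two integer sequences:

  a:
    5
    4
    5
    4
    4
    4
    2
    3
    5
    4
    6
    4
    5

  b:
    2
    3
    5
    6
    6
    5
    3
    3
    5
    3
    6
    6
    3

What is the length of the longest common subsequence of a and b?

Taking 5 at a[1]=b[3], then 5 at a[3]=b[6], then 3 at a[8]=b[8], then 5 at a[9]=b[9], then 6 at a[11]=b[12] gives a common subsequence of length 5, and the DP table's final entry dp[13][13] is also 5, so no common subsequence is longer.

5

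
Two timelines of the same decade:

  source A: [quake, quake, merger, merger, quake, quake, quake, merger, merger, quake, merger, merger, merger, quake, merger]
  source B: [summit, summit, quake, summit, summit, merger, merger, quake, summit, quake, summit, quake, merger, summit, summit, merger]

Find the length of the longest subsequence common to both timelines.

Taking quake [1,3], then merger [3,6], then merger [4,7], then quake [5,8], then quake [6,10], then quake [7,12], then merger [8,13], then merger [15,16] gives a common subsequence of length 8. dp[15][16] = 8 confirms this is the maximum.

8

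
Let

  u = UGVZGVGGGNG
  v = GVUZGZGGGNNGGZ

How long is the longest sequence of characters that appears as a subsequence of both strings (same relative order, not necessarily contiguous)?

9

Taking G [2,1], then V [3,2], then Z [4,4], then G [5,5], then G [7,7], then G [8,8], then G [9,9], then N [10,11], then G [11,13] gives a common subsequence of length 9, and the DP table's final entry dp[11][14] is also 9, so no common subsequence is longer.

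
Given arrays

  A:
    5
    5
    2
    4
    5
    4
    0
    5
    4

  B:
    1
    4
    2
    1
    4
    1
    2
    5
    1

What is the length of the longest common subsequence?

Let dp[i][j] be the LCS length of the first i values of A and the first j values of B. dp[i][j] = dp[i-1][j-1]+1 when the i-th and j-th values match, else max(dp[i-1][j], dp[i][j-1]).
    ·  1  4  2  1  4  1  2  5  1
 ·  0  0  0  0  0  0  0  0  0  0
 5  0  0  0  0  0  0  0  0  1  1
 5  0  0  0  0  0  0  0  0  1  1
 2  0  0  0  1  1  1  1  1  1  1
 4  0  0  1  1  1  2  2  2  2  2
 5  0  0  1  1  1  2  2  2  3  3
 4  0  0  1  1  1  2  2  2  3  3
 0  0  0  1  1  1  2  2  2  3  3
 5  0  0  1  1  1  2  2  2  3  3
 4  0  0  1  1  1  2  2  2  3  3
dp[9][9] = 3. One LCS (by backtracking along matches): 2, 4, 5.

3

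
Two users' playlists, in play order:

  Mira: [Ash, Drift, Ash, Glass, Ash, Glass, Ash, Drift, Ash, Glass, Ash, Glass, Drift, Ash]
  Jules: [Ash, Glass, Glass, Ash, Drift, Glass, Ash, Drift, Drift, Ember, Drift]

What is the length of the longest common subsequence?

8

Taking Ash at Mira[3]=Jules[1] → Glass at Mira[4]=Jules[2] → Glass at Mira[6]=Jules[3] → Ash at Mira[7]=Jules[4] → Drift at Mira[8]=Jules[5] → Glass at Mira[10]=Jules[6] → Ash at Mira[11]=Jules[7] → Drift at Mira[13]=Jules[11] gives a common subsequence of length 8. Since dp[14][11] = 8, nothing longer is possible.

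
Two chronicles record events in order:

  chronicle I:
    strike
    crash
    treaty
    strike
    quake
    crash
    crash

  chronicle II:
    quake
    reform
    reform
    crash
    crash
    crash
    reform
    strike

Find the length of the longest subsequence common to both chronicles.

3

Match crash (chronicle I #2, chronicle II #4), then crash (chronicle I #6, chronicle II #5), then crash (chronicle I #7, chronicle II #6) — 3 events in the same relative order in both. dp[7][8] = 3 confirms this is the maximum.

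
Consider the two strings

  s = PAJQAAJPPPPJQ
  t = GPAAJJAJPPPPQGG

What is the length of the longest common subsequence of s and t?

Match P (s #1, t #2), A (s #2, t #4), J (s #3, t #6), A (s #6, t #7), J (s #7, t #8), P (s #8, t #9), P (s #9, t #10), P (s #10, t #11), P (s #11, t #12), Q (s #13, t #13) — 10 characters in the same relative order in both. The LCS DP gives dp[13][15] = 10, so this is optimal.

10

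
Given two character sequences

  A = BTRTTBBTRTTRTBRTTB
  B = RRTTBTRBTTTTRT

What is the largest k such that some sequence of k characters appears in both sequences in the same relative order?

Pick R at A[3]=B[2]; then T at A[4]=B[3]; then T at A[5]=B[4]; then B at A[6]=B[5]; then B at A[7]=B[8]; then T at A[8]=B[9]; then T at A[10]=B[10]; then T at A[11]=B[11]; then T at A[13]=B[12]; then R at A[15]=B[13]; then T at A[17]=B[14]; all 11 characters appear in both, in order. The LCS DP gives dp[18][14] = 11, so this is optimal.

11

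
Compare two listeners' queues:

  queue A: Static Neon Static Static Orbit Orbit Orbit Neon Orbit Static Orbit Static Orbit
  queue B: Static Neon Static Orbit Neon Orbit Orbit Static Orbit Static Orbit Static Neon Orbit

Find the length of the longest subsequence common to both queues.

11

Match Static [1,1], then Neon [2,2], then Static [4,3], then Orbit [5,4], then Orbit [6,6], then Orbit [7,7], then Orbit [9,9], then Static [10,10], then Orbit [11,11], then Static [12,12], then Orbit [13,14] — 11 songs in the same relative order in both. The LCS DP gives dp[13][14] = 11, so this is optimal.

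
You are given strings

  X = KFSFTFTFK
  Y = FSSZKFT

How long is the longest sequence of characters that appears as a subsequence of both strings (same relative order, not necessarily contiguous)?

Taking F (X #2, Y #1), S (X #3, Y #3), F (X #6, Y #6), T (X #7, Y #7) gives a common subsequence of length 4. dp[9][7] = 4 confirms this is the maximum.

4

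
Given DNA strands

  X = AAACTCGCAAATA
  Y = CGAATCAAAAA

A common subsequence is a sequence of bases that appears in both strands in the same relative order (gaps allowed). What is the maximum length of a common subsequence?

8

Match A [2,3], then A [3,4], then T [5,5], then C [6,6], then A [9,8], then A [10,9], then A [11,10], then A [13,11] — 8 bases in the same relative order in both, and the DP table's final entry dp[13][11] is also 8, so no common subsequence is longer.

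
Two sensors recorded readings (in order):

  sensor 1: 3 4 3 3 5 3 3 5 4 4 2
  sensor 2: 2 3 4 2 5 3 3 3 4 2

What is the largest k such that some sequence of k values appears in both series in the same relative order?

7

Pick 3 (sensor 1 #1, sensor 2 #2) → 4 (sensor 1 #2, sensor 2 #3) → 3 (sensor 1 #4, sensor 2 #6) → 3 (sensor 1 #6, sensor 2 #7) → 3 (sensor 1 #7, sensor 2 #8) → 4 (sensor 1 #10, sensor 2 #9) → 2 (sensor 1 #11, sensor 2 #10); all 7 values appear in both, in order. Since dp[11][10] = 7, nothing longer is possible.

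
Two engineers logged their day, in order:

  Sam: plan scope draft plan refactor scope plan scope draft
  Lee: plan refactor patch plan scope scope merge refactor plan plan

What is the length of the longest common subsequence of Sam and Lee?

Pick plan (Sam #1, Lee #4), scope (Sam #2, Lee #6), plan (Sam #4, Lee #9), plan (Sam #7, Lee #10); all 4 tasks appear in both, in order. Since dp[9][10] = 4, nothing longer is possible.

4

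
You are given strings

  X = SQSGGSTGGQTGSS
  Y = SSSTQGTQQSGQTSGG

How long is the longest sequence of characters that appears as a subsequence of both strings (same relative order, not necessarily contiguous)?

Match S (X #1, Y #1), S (X #3, Y #2), S (X #6, Y #3), T (X #7, Y #4), G (X #8, Y #6), G (X #9, Y #11), Q (X #10, Y #12), T (X #11, Y #13), G (X #12, Y #16) — 9 characters in the same relative order in both, and the DP table's final entry dp[14][16] is also 9, so no common subsequence is longer.

9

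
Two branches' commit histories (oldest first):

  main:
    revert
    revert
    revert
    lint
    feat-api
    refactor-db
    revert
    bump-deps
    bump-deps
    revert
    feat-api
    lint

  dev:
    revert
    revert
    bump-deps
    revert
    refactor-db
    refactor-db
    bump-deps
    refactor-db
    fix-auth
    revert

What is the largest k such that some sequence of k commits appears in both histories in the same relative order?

Taking revert [1,1]; then revert [2,2]; then revert [3,4]; then refactor-db [6,6]; then bump-deps [8,7]; then revert [10,10] gives a common subsequence of length 6. The LCS DP gives dp[12][10] = 6, so this is optimal.

6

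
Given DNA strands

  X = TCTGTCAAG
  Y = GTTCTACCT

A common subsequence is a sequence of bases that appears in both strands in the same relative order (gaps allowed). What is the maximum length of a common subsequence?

Pick T at X[1]=Y[3], C at X[2]=Y[4], T at X[3]=Y[5], T at X[5]=Y[9]; all 4 bases appear in both, in order, and the DP table's final entry dp[9][9] is also 4, so no common subsequence is longer.

4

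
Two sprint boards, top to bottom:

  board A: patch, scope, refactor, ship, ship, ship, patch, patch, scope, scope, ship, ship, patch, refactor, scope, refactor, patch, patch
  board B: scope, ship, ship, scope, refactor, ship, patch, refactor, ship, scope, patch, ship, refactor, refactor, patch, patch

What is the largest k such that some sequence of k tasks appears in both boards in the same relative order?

Pick scope [2,1], ship [4,2], ship [5,3], ship [6,6], patch [7,7], patch [8,11], ship [12,12], refactor [14,13], refactor [16,14], patch [17,15], patch [18,16]; all 11 tasks appear in both, in order. The LCS DP gives dp[18][16] = 11, so this is optimal.

11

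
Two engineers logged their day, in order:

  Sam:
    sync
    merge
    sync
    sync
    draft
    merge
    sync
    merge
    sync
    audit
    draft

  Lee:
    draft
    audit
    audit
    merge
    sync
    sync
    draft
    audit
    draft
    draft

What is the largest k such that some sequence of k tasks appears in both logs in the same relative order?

6

Taking merge (Sam #2, Lee #4), then sync (Sam #3, Lee #5), then sync (Sam #4, Lee #6), then draft (Sam #5, Lee #7), then audit (Sam #10, Lee #8), then draft (Sam #11, Lee #10) gives a common subsequence of length 6, and the DP table's final entry dp[11][10] is also 6, so no common subsequence is longer.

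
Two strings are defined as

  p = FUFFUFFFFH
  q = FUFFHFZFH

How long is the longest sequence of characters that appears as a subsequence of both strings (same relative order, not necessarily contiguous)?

Let dp[i][j] be the LCS length of the first i characters of p and the first j characters of q. dp[i][j] = dp[i-1][j-1]+1 when the i-th and j-th characters match, else max(dp[i-1][j], dp[i][j-1]).
    ·  F  U  F  F  H  F  Z  F  H
 ·  0  0  0  0  0  0  0  0  0  0
 F  0  1  1  1  1  1  1  1  1  1
 U  0  1  2  2  2  2  2  2  2  2
 F  0  1  2  3  3  3  3  3  3  3
 F  0  1  2  3  4  4  4  4  4  4
 U  0  1  2  3  4  4  4  4  4  4
 F  0  1  2  3  4  4  5  5  5  5
 F  0  1  2  3  4  4  5  5  6  6
 F  0  1  2  3  4  4  5  5  6  6
 F  0  1  2  3  4  4  5  5  6  6
 H  0  1  2  3  4  5  5  5  6  7
dp[10][9] = 7. One LCS (by backtracking along matches): FUFFFFH.

7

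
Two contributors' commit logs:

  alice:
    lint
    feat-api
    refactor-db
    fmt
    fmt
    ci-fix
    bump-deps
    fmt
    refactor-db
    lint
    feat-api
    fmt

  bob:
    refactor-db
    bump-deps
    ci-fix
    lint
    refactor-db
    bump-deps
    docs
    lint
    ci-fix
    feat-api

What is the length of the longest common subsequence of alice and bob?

Match lint at alice[1]=bob[4] → refactor-db at alice[3]=bob[5] → bump-deps at alice[7]=bob[6] → lint at alice[10]=bob[8] → feat-api at alice[11]=bob[10] — 5 commits in the same relative order in both. The LCS DP gives dp[12][10] = 5, so this is optimal.

5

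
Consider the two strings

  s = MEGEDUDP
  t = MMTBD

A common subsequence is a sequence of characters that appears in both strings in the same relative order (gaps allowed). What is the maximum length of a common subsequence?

2

Let dp[i][j] be the LCS length of the first i characters of s and the first j characters of t. dp[i][j] = dp[i-1][j-1]+1 when the i-th and j-th characters match, else max(dp[i-1][j], dp[i][j-1]).
    ·  M  M  T  B  D
 ·  0  0  0  0  0  0
 M  0  1  1  1  1  1
 E  0  1  1  1  1  1
 G  0  1  1  1  1  1
 E  0  1  1  1  1  1
 D  0  1  1  1  1  2
 U  0  1  1  1  1  2
 D  0  1  1  1  1  2
 P  0  1  1  1  1  2
dp[8][5] = 2. One LCS (by backtracking along matches): MD.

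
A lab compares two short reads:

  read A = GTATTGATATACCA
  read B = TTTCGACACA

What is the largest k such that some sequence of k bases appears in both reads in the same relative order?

8

Let dp[i][j] be the LCS length of the first i bases of read A and the first j bases of read B. dp[i][j] = dp[i-1][j-1]+1 when the i-th and j-th bases match, else max(dp[i-1][j], dp[i][j-1]).
    ·  T  T  T  C  G  A  C  A  C  A
 ·  0  0  0  0  0  0  0  0  0  0  0
 G  0  0  0  0  0  1  1  1  1  1  1
 T  0  1  1  1  1  1  1  1  1  1  1
 A  0  1  1  1  1  1  2  2  2  2  2
 T  0  1  2  2  2  2  2  2  2  2  2
 T  0  1  2  3  3  3  3  3  3  3  3
 G  0  1  2  3  3  4  4  4  4  4  4
 A  0  1  2  3  3  4  5  5  5  5  5
 T  0  1  2  3  3  4  5  5  5  5  5
 A  0  1  2  3  3  4  5  5  6  6  6
 T  0  1  2  3  3  4  5  5  6  6  6
 A  0  1  2  3  3  4  5  5  6  6  7
 C  0  1  2  3  4  4  5  6  6  7  7
 C  0  1  2  3  4  4  5  6  6  7  7
 A  0  1  2  3  4  4  5  6  7  7  8
dp[14][10] = 8. One LCS (by backtracking along matches): TTTGAACA.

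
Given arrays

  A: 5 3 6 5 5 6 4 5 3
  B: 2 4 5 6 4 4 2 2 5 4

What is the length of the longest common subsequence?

4

Let dp[i][j] be the LCS length of the first i values of A and the first j values of B. dp[i][j] = dp[i-1][j-1]+1 when the i-th and j-th values match, else max(dp[i-1][j], dp[i][j-1]).
    ·  2  4  5  6  4  4  2  2  5  4
 ·  0  0  0  0  0  0  0  0  0  0  0
 5  0  0  0  1  1  1  1  1  1  1  1
 3  0  0  0  1  1  1  1  1  1  1  1
 6  0  0  0  1  2  2  2  2  2  2  2
 5  0  0  0  1  2  2  2  2  2  3  3
 5  0  0  0  1  2  2  2  2  2  3  3
 6  0  0  0  1  2  2  2  2  2  3  3
 4  0  0  1  1  2  3  3  3  3  3  4
 5  0  0  1  2  2  3  3  3  3  4  4
 3  0  0  1  2  2  3  3  3  3  4  4
dp[9][10] = 4. One LCS (by backtracking along matches): 5, 6, 5, 4.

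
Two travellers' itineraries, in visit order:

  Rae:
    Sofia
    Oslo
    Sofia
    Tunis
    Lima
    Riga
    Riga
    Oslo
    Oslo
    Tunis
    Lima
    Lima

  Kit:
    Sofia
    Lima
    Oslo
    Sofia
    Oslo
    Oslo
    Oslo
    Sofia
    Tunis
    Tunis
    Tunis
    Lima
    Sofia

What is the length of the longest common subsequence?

7

Taking Sofia (Rae #1, Kit #1); then Oslo (Rae #2, Kit #3); then Sofia (Rae #3, Kit #4); then Oslo (Rae #8, Kit #6); then Oslo (Rae #9, Kit #7); then Tunis (Rae #10, Kit #11); then Lima (Rae #11, Kit #12) gives a common subsequence of length 7, and the DP table's final entry dp[12][13] is also 7, so no common subsequence is longer.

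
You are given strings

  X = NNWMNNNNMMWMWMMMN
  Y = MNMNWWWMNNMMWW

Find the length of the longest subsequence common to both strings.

Match N [1,2]; then N [2,4]; then W [3,7]; then M [4,8]; then N [7,9]; then N [8,10]; then M [9,11]; then M [10,12]; then W [11,13]; then W [13,14] — 10 characters in the same relative order in both. dp[17][14] = 10 confirms this is the maximum.

10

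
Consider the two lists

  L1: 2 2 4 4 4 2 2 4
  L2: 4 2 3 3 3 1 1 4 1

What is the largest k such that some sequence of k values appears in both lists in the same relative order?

Let dp[i][j] be the LCS length of the first i values of L1 and the first j values of L2. dp[i][j] = dp[i-1][j-1]+1 when the i-th and j-th values match, else max(dp[i-1][j], dp[i][j-1]).
    ·  4  2  3  3  3  1  1  4  1
 ·  0  0  0  0  0  0  0  0  0  0
 2  0  0  1  1  1  1  1  1  1  1
 2  0  0  1  1  1  1  1  1  1  1
 4  0  1  1  1  1  1  1  1  2  2
 4  0  1  1  1  1  1  1  1  2  2
 4  0  1  1  1  1  1  1  1  2  2
 2  0  1  2  2  2  2  2  2  2  2
 2  0  1  2  2  2  2  2  2  2  2
 4  0  1  2  2  2  2  2  2  3  3
dp[8][9] = 3. One LCS (by backtracking along matches): 4, 2, 4.

3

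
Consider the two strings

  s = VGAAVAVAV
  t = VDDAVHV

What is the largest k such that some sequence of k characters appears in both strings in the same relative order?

Pick V at s[1]=t[1], then A at s[4]=t[4], then V at s[5]=t[5], then V at s[9]=t[7]; all 4 characters appear in both, in order. The LCS DP gives dp[9][7] = 4, so this is optimal.

4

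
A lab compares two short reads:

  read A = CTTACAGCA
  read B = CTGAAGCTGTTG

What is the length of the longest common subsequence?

Let dp[i][j] be the LCS length of the first i bases of read A and the first j bases of read B. dp[i][j] = dp[i-1][j-1]+1 when the i-th and j-th bases match, else max(dp[i-1][j], dp[i][j-1]).
    ·  C  T  G  A  A  G  C  T  G  T  T  G
 ·  0  0  0  0  0  0  0  0  0  0  0  0  0
 C  0  1  1  1  1  1  1  1  1  1  1  1  1
 T  0  1  2  2  2  2  2  2  2  2  2  2  2
 T  0  1  2  2  2  2  2  2  3  3  3  3  3
 A  0  1  2  2  3  3  3  3  3  3  3  3  3
 C  0  1  2  2  3  3  3  4  4  4  4  4  4
 A  0  1  2  2  3  4  4  4  4  4  4  4  4
 G  0  1  2  3  3  4  5  5  5  5  5  5  5
 C  0  1  2  3  3  4  5  6  6  6  6  6  6
 A  0  1  2  3  4  4  5  6  6  6  6  6  6
dp[9][12] = 6. One LCS (by backtracking along matches): CTAAGC.

6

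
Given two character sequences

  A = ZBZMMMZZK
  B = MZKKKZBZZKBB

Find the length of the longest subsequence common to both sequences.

Taking Z [1,6], B [2,7], Z [7,8], Z [8,9], K [9,10] gives a common subsequence of length 5. dp[9][12] = 5 confirms this is the maximum.

5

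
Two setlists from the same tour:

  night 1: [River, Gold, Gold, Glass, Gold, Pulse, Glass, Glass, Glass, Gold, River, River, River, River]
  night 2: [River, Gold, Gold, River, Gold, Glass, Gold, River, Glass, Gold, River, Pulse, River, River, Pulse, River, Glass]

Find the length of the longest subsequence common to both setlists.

11

Taking River (night 1 #1, night 2 #1) → Gold (night 1 #2, night 2 #3) → Gold (night 1 #3, night 2 #5) → Glass (night 1 #4, night 2 #6) → Gold (night 1 #5, night 2 #7) → Glass (night 1 #9, night 2 #9) → Gold (night 1 #10, night 2 #10) → River (night 1 #11, night 2 #11) → River (night 1 #12, night 2 #13) → River (night 1 #13, night 2 #14) → River (night 1 #14, night 2 #16) gives a common subsequence of length 11. Since dp[14][17] = 11, nothing longer is possible.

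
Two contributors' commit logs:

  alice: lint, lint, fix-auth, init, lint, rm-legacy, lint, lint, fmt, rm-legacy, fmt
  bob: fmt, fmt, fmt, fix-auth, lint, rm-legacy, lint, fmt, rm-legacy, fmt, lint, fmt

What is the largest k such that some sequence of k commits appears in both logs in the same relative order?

Pick fix-auth at alice[3]=bob[4], then lint at alice[5]=bob[5], then rm-legacy at alice[6]=bob[6], then lint at alice[8]=bob[7], then fmt at alice[9]=bob[8], then rm-legacy at alice[10]=bob[9], then fmt at alice[11]=bob[12]; all 7 commits appear in both, in order. Since dp[11][12] = 7, nothing longer is possible.

7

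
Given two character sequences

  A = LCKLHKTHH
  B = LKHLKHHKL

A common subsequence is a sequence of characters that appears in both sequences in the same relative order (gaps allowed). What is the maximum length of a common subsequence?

Let dp[i][j] be the LCS length of the first i characters of A and the first j characters of B. dp[i][j] = dp[i-1][j-1]+1 when the i-th and j-th characters match, else max(dp[i-1][j], dp[i][j-1]).
    ·  L  K  H  L  K  H  H  K  L
 ·  0  0  0  0  0  0  0  0  0  0
 L  0  1  1  1  1  1  1  1  1  1
 C  0  1  1  1  1  1  1  1  1  1
 K  0  1  2  2  2  2  2  2  2  2
 L  0  1  2  2  3  3  3  3  3  3
 H  0  1  2  3  3  3  4  4  4  4
 K  0  1  2  3  3  4  4  4  5  5
 T  0  1  2  3  3  4  4  4  5  5
 H  0  1  2  3  3  4  5  5  5  5
 H  0  1  2  3  3  4  5  6  6  6
dp[9][9] = 6. One LCS (by backtracking along matches): LKLKHH.

6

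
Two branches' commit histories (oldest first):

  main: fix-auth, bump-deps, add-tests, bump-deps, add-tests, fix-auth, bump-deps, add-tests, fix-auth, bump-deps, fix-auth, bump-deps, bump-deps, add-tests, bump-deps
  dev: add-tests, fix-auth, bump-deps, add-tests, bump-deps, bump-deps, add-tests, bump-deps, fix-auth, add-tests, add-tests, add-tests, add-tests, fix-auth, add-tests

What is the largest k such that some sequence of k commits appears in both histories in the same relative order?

Match fix-auth (main #1, dev #2); then bump-deps (main #2, dev #3); then add-tests (main #3, dev #4); then bump-deps (main #4, dev #6); then add-tests (main #5, dev #7); then fix-auth (main #6, dev #9); then add-tests (main #8, dev #13); then fix-auth (main #11, dev #14); then add-tests (main #14, dev #15) — 9 commits in the same relative order in both, and the DP table's final entry dp[15][15] is also 9, so no common subsequence is longer.

9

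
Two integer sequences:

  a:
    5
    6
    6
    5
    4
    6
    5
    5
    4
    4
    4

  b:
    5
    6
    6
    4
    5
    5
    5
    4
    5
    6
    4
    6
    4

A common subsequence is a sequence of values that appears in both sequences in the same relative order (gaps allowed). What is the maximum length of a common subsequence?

Taking 5 (a #1, b #1), then 6 (a #2, b #2), then 6 (a #3, b #3), then 5 (a #4, b #5), then 5 (a #7, b #6), then 5 (a #8, b #7), then 4 (a #9, b #8), then 4 (a #10, b #11), then 4 (a #11, b #13) gives a common subsequence of length 9. The LCS DP gives dp[11][13] = 9, so this is optimal.

9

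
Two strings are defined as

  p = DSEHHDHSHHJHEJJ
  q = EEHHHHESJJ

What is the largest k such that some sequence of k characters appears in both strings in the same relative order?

Match E (p #3, q #2) → H (p #7, q #3) → H (p #9, q #4) → H (p #10, q #5) → H (p #12, q #6) → E (p #13, q #7) → J (p #14, q #9) → J (p #15, q #10) — 8 characters in the same relative order in both, and the DP table's final entry dp[15][10] is also 8, so no common subsequence is longer.

8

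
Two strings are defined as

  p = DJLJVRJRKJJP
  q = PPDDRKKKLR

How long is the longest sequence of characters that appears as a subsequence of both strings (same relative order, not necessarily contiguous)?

3

Match D at p[1]=q[4], then L at p[3]=q[9], then R at p[8]=q[10] — 3 characters in the same relative order in both. dp[12][10] = 3 confirms this is the maximum.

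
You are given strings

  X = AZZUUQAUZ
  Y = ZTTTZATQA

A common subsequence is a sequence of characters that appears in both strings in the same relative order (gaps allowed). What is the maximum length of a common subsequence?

4

Let dp[i][j] be the LCS length of the first i characters of X and the first j characters of Y. dp[i][j] = dp[i-1][j-1]+1 when the i-th and j-th characters match, else max(dp[i-1][j], dp[i][j-1]).
    ·  Z  T  T  T  Z  A  T  Q  A
 ·  0  0  0  0  0  0  0  0  0  0
 A  0  0  0  0  0  0  1  1  1  1
 Z  0  1  1  1  1  1  1  1  1  1
 Z  0  1  1  1  1  2  2  2  2  2
 U  0  1  1  1  1  2  2  2  2  2
 U  0  1  1  1  1  2  2  2  2  2
 Q  0  1  1  1  1  2  2  2  3  3
 A  0  1  1  1  1  2  3  3  3  4
 U  0  1  1  1  1  2  3  3  3  4
 Z  0  1  1  1  1  2  3  3  3  4
dp[9][9] = 4. One LCS (by backtracking along matches): ZZQA.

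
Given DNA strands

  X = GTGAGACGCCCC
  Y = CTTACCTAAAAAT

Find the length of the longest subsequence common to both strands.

4

Pick T [2,3], then A [6,4], then C [7,5], then C [9,6]; all 4 bases appear in both, in order. dp[12][13] = 4 confirms this is the maximum.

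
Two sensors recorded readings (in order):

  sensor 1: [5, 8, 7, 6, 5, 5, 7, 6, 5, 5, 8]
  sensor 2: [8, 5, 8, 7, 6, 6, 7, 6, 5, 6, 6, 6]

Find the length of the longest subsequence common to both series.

7

Pick 5 at sensor 1[1]=sensor 2[2]; then 8 at sensor 1[2]=sensor 2[3]; then 7 at sensor 1[3]=sensor 2[4]; then 6 at sensor 1[4]=sensor 2[6]; then 7 at sensor 1[7]=sensor 2[7]; then 6 at sensor 1[8]=sensor 2[8]; then 5 at sensor 1[9]=sensor 2[9]; all 7 values appear in both, in order, and the DP table's final entry dp[11][12] is also 7, so no common subsequence is longer.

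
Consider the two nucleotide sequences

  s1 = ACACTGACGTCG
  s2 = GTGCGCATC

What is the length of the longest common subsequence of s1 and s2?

6

Let dp[i][j] be the LCS length of the first i bases of s1 and the first j bases of s2. dp[i][j] = dp[i-1][j-1]+1 when the i-th and j-th bases match, else max(dp[i-1][j], dp[i][j-1]).
    ·  G  T  G  C  G  C  A  T  C
 ·  0  0  0  0  0  0  0  0  0  0
 A  0  0  0  0  0  0  0  1  1  1
 C  0  0  0  0  1  1  1  1  1  2
 A  0  0  0  0  1  1  1  2  2  2
 C  0  0  0  0  1  1  2  2  2  3
 T  0  0  1  1  1  1  2  2  3  3
 G  0  1  1  2  2  2  2  2  3  3
 A  0  1  1  2  2  2  2  3  3  3
 C  0  1  1  2  3  3  3  3  3  4
 G  0  1  1  2  3  4  4  4  4  4
 T  0  1  2  2  3  4  4  4  5  5
 C  0  1  2  2  3  4  5  5  5  6
 G  0  1  2  3  3  4  5  5  5  6
dp[12][9] = 6. One LCS (by backtracking along matches): TGCGTC.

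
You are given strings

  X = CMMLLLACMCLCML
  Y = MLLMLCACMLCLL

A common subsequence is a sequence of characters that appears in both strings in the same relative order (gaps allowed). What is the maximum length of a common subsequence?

10

Pick M [3,1], then L [4,2], then L [5,3], then L [6,5], then A [7,7], then C [8,8], then M [9,9], then C [10,11], then L [11,12], then L [14,13]; all 10 characters appear in both, in order. Since dp[14][13] = 10, nothing longer is possible.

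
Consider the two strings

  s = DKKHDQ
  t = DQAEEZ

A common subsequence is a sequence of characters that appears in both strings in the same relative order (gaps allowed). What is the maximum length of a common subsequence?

2

Pick D [5,1], then Q [6,2]; all 2 characters appear in both, in order, and the DP table's final entry dp[6][6] is also 2, so no common subsequence is longer.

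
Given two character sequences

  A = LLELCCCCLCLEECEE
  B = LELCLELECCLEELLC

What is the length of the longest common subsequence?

10

One common subsequence of length 10: L at A[1]=B[3], L at A[2]=B[5], E at A[3]=B[6], L at A[4]=B[7], C at A[8]=B[9], C at A[10]=B[10], L at A[11]=B[11], E at A[12]=B[12], E at A[13]=B[13], C at A[14]=B[16]. dp[16][16] = 10 confirms this is the maximum.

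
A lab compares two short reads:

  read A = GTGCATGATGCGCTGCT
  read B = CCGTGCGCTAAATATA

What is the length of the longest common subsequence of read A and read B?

9

Taking C [4,2] → G [7,3] → T [9,4] → G [10,5] → C [11,6] → G [12,7] → C [13,8] → T [14,13] → T [17,15] gives a common subsequence of length 9. dp[17][16] = 9 confirms this is the maximum.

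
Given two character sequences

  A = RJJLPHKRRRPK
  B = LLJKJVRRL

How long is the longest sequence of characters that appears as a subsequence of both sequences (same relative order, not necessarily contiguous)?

Taking J (A #2, B #3) → J (A #3, B #5) → R (A #8, B #7) → R (A #9, B #8) gives a common subsequence of length 4. dp[12][9] = 4 confirms this is the maximum.

4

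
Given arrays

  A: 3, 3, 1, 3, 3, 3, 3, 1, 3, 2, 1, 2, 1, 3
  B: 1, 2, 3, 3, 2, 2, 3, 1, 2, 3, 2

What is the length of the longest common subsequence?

7

Pick 1 at A[3]=B[1]; then 3 at A[4]=B[3]; then 3 at A[5]=B[4]; then 3 at A[7]=B[7]; then 1 at A[8]=B[8]; then 3 at A[9]=B[10]; then 2 at A[12]=B[11]; all 7 values appear in both, in order. Since dp[14][11] = 7, nothing longer is possible.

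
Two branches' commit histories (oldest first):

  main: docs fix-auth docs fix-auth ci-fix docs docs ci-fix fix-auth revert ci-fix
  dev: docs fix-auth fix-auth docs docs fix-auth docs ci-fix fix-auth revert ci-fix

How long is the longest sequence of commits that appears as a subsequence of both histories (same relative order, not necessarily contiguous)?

One common subsequence of length 9: docs (main #1, dev #1), then fix-auth (main #2, dev #3), then docs (main #3, dev #5), then fix-auth (main #4, dev #6), then docs (main #7, dev #7), then ci-fix (main #8, dev #8), then fix-auth (main #9, dev #9), then revert (main #10, dev #10), then ci-fix (main #11, dev #11). dp[11][11] = 9 confirms this is the maximum.

9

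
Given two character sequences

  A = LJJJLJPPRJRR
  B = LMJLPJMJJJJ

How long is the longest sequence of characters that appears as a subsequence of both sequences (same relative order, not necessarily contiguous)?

6

One common subsequence of length 6: L at A[1]=B[4] → J at A[2]=B[6] → J at A[3]=B[8] → J at A[4]=B[9] → J at A[6]=B[10] → J at A[10]=B[11]. Since dp[12][11] = 6, nothing longer is possible.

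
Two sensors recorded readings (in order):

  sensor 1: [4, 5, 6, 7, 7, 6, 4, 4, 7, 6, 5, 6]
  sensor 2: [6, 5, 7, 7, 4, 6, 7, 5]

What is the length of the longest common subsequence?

Let dp[i][j] be the LCS length of the first i values of sensor 1 and the first j values of sensor 2. dp[i][j] = dp[i-1][j-1]+1 when the i-th and j-th values match, else max(dp[i-1][j], dp[i][j-1]).
    ·  6  5  7  7  4  6  7  5
 ·  0  0  0  0  0  0  0  0  0
 4  0  0  0  0  0  1  1  1  1
 5  0  0  1  1  1  1  1  1  2
 6  0  1  1  1  1  1  2  2  2
 7  0  1  1  2  2  2  2  3  3
 7  0  1  1  2  3  3  3  3  3
 6  0  1  1  2  3  3  4  4  4
 4  0  1  1  2  3  4  4  4  4
 4  0  1  1  2  3  4  4  4  4
 7  0  1  1  2  3  4  4  5  5
 6  0  1  1  2  3  4  5  5  5
 5  0  1  2  2  3  4  5  5  6
 6  0  1  2  2  3  4  5  5  6
dp[12][8] = 6. One LCS (by backtracking along matches): 5, 7, 7, 6, 7, 5.

6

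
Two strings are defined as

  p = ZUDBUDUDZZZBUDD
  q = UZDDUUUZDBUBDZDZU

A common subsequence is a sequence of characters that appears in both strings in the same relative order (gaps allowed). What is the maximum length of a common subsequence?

9

Pick Z (p #1, q #2); then U (p #2, q #7); then D (p #3, q #9); then B (p #4, q #10); then U (p #5, q #11); then D (p #6, q #13); then D (p #8, q #15); then Z (p #11, q #16); then U (p #13, q #17); all 9 characters appear in both, in order. Since dp[15][17] = 9, nothing longer is possible.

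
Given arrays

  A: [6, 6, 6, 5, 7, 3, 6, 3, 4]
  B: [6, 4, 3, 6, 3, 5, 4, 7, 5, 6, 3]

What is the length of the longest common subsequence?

6

Match 6 [1,1], 6 [2,4], 5 [4,6], 7 [5,8], 6 [7,10], 3 [8,11] — 6 values in the same relative order in both. dp[9][11] = 6 confirms this is the maximum.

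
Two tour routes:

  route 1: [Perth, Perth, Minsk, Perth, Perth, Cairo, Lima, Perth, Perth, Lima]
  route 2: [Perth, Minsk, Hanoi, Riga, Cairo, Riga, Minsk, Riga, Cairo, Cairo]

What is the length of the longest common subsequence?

Match Perth at route 1[1]=route 2[1], Minsk at route 1[3]=route 2[7], Cairo at route 1[6]=route 2[10] — 3 stops in the same relative order in both, and the DP table's final entry dp[10][10] is also 3, so no common subsequence is longer.

3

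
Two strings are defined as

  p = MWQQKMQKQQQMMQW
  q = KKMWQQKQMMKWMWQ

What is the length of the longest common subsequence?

9

Pick M at p[1]=q[3]; then W at p[2]=q[4]; then Q at p[3]=q[5]; then Q at p[4]=q[6]; then K at p[5]=q[7]; then M at p[6]=q[10]; then K at p[8]=q[11]; then M at p[12]=q[13]; then Q at p[14]=q[15]; all 9 characters appear in both, in order. Since dp[15][15] = 9, nothing longer is possible.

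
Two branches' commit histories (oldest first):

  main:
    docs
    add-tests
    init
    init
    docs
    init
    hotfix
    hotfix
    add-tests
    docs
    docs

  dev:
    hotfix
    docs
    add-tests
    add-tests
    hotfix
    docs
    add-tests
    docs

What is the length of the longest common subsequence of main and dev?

5

Pick docs (main #1, dev #2), add-tests (main #2, dev #4), docs (main #5, dev #6), add-tests (main #9, dev #7), docs (main #11, dev #8); all 5 commits appear in both, in order. dp[11][8] = 5 confirms this is the maximum.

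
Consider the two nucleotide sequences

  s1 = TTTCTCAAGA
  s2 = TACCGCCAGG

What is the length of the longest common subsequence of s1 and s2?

5

Pick T at s1[1]=s2[1], then C at s1[4]=s2[6], then C at s1[6]=s2[7], then A at s1[7]=s2[8], then G at s1[9]=s2[10]; all 5 bases appear in both, in order. Since dp[10][10] = 5, nothing longer is possible.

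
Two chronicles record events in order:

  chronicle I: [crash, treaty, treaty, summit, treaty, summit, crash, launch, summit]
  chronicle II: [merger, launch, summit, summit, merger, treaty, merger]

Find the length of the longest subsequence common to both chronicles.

Taking summit at chronicle I[4]=chronicle II[4], then treaty at chronicle I[5]=chronicle II[6] gives a common subsequence of length 2, and the DP table's final entry dp[9][7] is also 2, so no common subsequence is longer.

2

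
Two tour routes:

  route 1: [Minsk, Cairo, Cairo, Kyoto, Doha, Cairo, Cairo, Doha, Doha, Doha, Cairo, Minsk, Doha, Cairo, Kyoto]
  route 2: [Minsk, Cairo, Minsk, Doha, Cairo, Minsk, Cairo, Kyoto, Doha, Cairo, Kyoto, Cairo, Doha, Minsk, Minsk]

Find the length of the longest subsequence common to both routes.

One common subsequence of length 9: Minsk [1,3]; then Cairo [2,5]; then Cairo [3,7]; then Kyoto [4,8]; then Doha [5,9]; then Cairo [6,10]; then Cairo [7,12]; then Doha [8,13]; then Minsk [12,15]. The LCS DP gives dp[15][15] = 9, so this is optimal.

9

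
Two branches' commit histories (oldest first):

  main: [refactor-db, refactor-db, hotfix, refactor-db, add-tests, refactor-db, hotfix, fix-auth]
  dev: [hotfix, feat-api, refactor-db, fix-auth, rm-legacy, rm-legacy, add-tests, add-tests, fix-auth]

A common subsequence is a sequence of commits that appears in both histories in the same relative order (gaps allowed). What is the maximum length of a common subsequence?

Taking hotfix at main[3]=dev[1], refactor-db at main[4]=dev[3], add-tests at main[5]=dev[8], fix-auth at main[8]=dev[9] gives a common subsequence of length 4. Since dp[8][9] = 4, nothing longer is possible.

4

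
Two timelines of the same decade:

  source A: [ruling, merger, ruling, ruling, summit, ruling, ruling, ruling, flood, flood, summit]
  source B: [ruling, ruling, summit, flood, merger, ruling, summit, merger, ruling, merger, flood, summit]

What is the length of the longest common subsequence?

7

One common subsequence of length 7: ruling at source A[1]=source B[2] → merger at source A[2]=source B[5] → ruling at source A[4]=source B[6] → summit at source A[5]=source B[7] → ruling at source A[6]=source B[9] → flood at source A[10]=source B[11] → summit at source A[11]=source B[12]. dp[11][12] = 7 confirms this is the maximum.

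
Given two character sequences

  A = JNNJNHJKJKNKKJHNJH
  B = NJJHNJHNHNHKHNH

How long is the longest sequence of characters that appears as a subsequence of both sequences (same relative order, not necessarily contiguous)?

Pick J at A[1]=B[3], N at A[3]=B[5], J at A[4]=B[6], N at A[5]=B[8], H at A[6]=B[9], N at A[11]=B[10], K at A[13]=B[12], H at A[15]=B[13], N at A[16]=B[14], H at A[18]=B[15]; all 10 characters appear in both, in order, and the DP table's final entry dp[18][15] is also 10, so no common subsequence is longer.

10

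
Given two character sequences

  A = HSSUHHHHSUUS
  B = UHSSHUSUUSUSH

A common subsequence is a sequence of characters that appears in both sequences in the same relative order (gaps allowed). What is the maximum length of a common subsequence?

One common subsequence of length 8: H at A[1]=B[2]; then S at A[2]=B[3]; then S at A[3]=B[4]; then U at A[4]=B[6]; then S at A[9]=B[7]; then U at A[10]=B[9]; then U at A[11]=B[11]; then S at A[12]=B[12], and the DP table's final entry dp[12][13] is also 8, so no common subsequence is longer.

8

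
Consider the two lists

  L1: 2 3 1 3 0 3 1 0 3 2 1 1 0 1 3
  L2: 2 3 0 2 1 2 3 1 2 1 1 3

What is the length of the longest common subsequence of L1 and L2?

9

One common subsequence of length 9: 2 [1,1]; then 3 [2,2]; then 1 [3,5]; then 3 [6,7]; then 1 [7,8]; then 2 [10,9]; then 1 [12,10]; then 1 [14,11]; then 3 [15,12]. Since dp[15][12] = 9, nothing longer is possible.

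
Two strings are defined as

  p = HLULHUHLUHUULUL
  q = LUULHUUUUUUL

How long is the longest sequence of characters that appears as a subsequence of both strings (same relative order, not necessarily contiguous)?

10

One common subsequence of length 10: L at p[2]=q[1], then U at p[3]=q[3], then L at p[4]=q[4], then H at p[5]=q[5], then U at p[6]=q[7], then U at p[9]=q[8], then U at p[11]=q[9], then U at p[12]=q[10], then U at p[14]=q[11], then L at p[15]=q[12]. The LCS DP gives dp[15][12] = 10, so this is optimal.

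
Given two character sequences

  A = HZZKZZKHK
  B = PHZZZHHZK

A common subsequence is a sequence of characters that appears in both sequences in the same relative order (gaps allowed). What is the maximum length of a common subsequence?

6

Match H (A #1, B #2) → Z (A #2, B #3) → Z (A #3, B #4) → Z (A #5, B #5) → Z (A #6, B #8) → K (A #9, B #9) — 6 characters in the same relative order in both, and the DP table's final entry dp[9][9] is also 6, so no common subsequence is longer.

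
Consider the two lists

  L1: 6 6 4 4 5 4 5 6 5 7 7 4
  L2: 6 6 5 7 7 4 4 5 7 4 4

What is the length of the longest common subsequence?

7

One common subsequence of length 7: 6 [1,1]; then 6 [2,2]; then 4 [3,6]; then 4 [4,7]; then 5 [5,8]; then 4 [6,10]; then 4 [12,11]. The LCS DP gives dp[12][11] = 7, so this is optimal.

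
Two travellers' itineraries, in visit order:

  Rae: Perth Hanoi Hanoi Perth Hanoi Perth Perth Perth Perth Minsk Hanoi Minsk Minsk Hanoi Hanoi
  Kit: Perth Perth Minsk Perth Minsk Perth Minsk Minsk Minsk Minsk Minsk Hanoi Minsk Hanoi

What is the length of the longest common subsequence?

9

One common subsequence of length 9: Perth at Rae[1]=Kit[1] → Perth at Rae[4]=Kit[2] → Perth at Rae[6]=Kit[4] → Perth at Rae[7]=Kit[6] → Minsk at Rae[10]=Kit[9] → Minsk at Rae[12]=Kit[10] → Minsk at Rae[13]=Kit[11] → Hanoi at Rae[14]=Kit[12] → Hanoi at Rae[15]=Kit[14], and the DP table's final entry dp[15][14] is also 9, so no common subsequence is longer.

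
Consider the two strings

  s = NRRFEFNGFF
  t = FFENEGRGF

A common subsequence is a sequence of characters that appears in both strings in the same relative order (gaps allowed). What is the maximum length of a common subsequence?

Let dp[i][j] be the LCS length of the first i characters of s and the first j characters of t. dp[i][j] = dp[i-1][j-1]+1 when the i-th and j-th characters match, else max(dp[i-1][j], dp[i][j-1]).
    ·  F  F  E  N  E  G  R  G  F
 ·  0  0  0  0  0  0  0  0  0  0
 N  0  0  0  0  1  1  1  1  1  1
 R  0  0  0  0  1  1  1  2  2  2
 R  0  0  0  0  1  1  1  2  2  2
 F  0  1  1  1  1  1  1  2  2  3
 E  0  1  1  2  2  2  2  2  2  3
 F  0  1  2  2  2  2  2  2  2  3
 N  0  1  2  2  3  3  3  3  3  3
 G  0  1  2  2  3  3  4  4  4  4
 F  0  1  2  2  3  3  4  4  4  5
 F  0  1  2  2  3  3  4  4  4  5
dp[10][9] = 5. One LCS (by backtracking along matches): FENGF.

5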